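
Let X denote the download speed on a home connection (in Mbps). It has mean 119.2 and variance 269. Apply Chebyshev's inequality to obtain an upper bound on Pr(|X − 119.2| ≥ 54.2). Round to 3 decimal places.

0.092

Chebyshev: Pr(|X − μ| ≥ t) ≤ Var(X)/t².
Bound = 269 / 2937.64 = 0.0916.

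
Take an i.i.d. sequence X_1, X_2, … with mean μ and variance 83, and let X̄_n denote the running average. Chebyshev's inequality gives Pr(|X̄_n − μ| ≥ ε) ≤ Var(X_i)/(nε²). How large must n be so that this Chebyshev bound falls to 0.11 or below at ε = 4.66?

35

Require 83/(n·4.66²) ≤ 0.11, i.e. n ≥ 83/(0.11·4.66²) = 34.747.
The smallest integer n is 35.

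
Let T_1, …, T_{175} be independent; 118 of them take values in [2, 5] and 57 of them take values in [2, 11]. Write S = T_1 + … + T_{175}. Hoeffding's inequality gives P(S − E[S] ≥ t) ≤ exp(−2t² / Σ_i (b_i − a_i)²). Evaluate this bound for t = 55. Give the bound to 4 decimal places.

0.3446

Σ(b_i − a_i)² = 118·3² + 57·9² = 5679.
Exponent = 2·55² / 5679 = 1.06533.
Bound = exp(−1.06533) = 0.34461.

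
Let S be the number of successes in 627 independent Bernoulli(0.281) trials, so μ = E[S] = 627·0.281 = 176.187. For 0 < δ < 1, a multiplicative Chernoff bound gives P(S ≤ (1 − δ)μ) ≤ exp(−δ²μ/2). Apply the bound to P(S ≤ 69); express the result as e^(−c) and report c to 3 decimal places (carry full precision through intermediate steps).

32.605

Write 69 = (1 − δ)μ, so δ = 1 − 69/176.187 = 0.6083707…
Then the exponent is δ²μ/2 = (μ − 69)²/(2μ) = 32.604713.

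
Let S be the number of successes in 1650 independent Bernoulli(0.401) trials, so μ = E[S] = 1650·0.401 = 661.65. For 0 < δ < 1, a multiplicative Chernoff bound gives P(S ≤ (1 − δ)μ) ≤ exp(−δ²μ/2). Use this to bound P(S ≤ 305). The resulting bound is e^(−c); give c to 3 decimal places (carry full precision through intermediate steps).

96.123

Write 305 = (1 − δ)μ, so δ = 1 − 305/661.65 = 0.5390312…
Then the exponent is δ²μ/2 = (μ − 305)²/(2μ) = 96.122740.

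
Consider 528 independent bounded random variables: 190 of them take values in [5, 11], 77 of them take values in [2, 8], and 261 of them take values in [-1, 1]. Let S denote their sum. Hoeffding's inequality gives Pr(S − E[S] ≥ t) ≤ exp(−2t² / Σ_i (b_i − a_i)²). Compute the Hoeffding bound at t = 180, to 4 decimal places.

Σ(b_i − a_i)² = 190·6² + 77·6² + 261·2² = 10656.
Exponent = 2·180² / 10656 = 6.08108.
Bound = exp(−6.08108) = 0.00229.

0.0023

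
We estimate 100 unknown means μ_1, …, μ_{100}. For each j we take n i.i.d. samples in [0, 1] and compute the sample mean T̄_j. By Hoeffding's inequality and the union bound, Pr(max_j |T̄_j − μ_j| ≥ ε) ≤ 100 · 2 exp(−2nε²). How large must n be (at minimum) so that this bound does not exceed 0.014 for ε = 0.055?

1582

Need 2·100·exp(−2nε²) ≤ 0.014, i.e. exp(−2nε²) ≤ 0.014/200.
So 2nε² ≥ ln(200/0.014) = 9.567015.
Hence n ≥ 9.567015/(2·0.055²) = 1581.325.
The smallest integer n is 1582.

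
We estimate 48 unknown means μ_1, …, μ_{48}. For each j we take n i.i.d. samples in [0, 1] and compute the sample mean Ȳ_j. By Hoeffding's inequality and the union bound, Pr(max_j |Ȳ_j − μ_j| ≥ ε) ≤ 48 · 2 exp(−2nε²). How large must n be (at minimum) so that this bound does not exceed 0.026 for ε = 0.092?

486

Need 2·48·exp(−2nε²) ≤ 0.026, i.e. exp(−2nε²) ≤ 0.026/96.
So 2nε² ≥ ln(96/0.026) = 8.214007.
Hence n ≥ 8.214007/(2·0.092²) = 485.232.
The smallest integer n is 486.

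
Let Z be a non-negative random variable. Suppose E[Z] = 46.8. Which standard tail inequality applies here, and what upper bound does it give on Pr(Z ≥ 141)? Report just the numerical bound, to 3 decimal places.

0.332

Only the mean of a non-negative variable is known, so Markov's inequality is the applicable tail bound.
Markov's inequality: for a non-negative random variable, Pr(Z ≥ a) ≤ E[Z]/a.
Here E[Z] = 46.8 and a = 141, so the bound is 46.8/141 = 0.3319.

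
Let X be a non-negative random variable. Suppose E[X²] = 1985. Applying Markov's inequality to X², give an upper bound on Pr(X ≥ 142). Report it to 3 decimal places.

0.098

Since X ≥ 0, the event {X ≥ 142} is the same as {X² ≥ 20164}.
Markov's inequality applied to X² gives Pr(X² ≥ 20164) ≤ E[X²]/20164 = 1985/20164 = 0.0984.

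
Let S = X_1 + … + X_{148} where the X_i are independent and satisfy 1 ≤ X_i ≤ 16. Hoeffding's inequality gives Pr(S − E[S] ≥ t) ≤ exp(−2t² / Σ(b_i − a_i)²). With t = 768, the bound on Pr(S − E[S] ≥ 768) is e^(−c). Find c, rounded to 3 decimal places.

Σ(b_i − a_i)² = 148·(15)² = 33300.
c = 2t²/33300 = 2·768²/33300 = 35.4249.

35.425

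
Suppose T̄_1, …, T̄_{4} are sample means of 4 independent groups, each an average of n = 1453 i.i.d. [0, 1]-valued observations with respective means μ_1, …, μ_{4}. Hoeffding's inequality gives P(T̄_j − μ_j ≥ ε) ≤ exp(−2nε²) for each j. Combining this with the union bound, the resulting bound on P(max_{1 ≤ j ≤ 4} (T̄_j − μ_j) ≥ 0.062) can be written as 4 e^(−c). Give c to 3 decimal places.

11.171

Union bound over the 4 events: P(max_{1 ≤ j ≤ 4} (T̄_j − μ_j) ≥ 0.062) ≤ 4·exp(−2nε²) = 4 exp(−2·1453·0.062²).
So c = 2·1453·0.062² = 11.1707.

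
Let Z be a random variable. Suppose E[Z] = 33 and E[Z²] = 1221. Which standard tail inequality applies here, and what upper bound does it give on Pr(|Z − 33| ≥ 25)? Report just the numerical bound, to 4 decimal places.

0.2112

The first two moments determine the variance, so Chebyshev's inequality is the sharpest standard bound available.
Var(Z) = E[Z²] − (E[Z])² = 1221 − 1089 = 132.
Chebyshev's inequality: Pr(|Z − μ| ≥ t) ≤ Var(Z)/t² = 132/625 = 0.2112.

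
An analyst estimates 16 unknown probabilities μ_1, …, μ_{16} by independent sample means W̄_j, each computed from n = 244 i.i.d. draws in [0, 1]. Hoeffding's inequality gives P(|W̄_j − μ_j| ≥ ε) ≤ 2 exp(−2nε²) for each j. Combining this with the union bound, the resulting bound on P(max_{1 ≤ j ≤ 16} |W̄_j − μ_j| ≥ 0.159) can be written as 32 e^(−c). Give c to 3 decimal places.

Union bound over the 16 events: P(max_{1 ≤ j ≤ 16} |W̄_j − μ_j| ≥ 0.159) ≤ 16·2·exp(−2nε²) = 32 exp(−2·244·0.159²).
So c = 2·244·0.159² = 12.3371.

12.337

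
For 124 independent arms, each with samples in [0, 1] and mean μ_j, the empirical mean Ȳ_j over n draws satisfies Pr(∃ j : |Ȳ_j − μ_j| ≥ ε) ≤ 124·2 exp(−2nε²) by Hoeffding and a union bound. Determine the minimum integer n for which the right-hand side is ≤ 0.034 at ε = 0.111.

361

Need 2·124·exp(−2nε²) ≤ 0.034, i.e. exp(−2nε²) ≤ 0.034/248.
So 2nε² ≥ ln(248/0.034) = 8.894824.
Hence n ≥ 8.894824/(2·0.111²) = 360.962.
The smallest integer n is 361.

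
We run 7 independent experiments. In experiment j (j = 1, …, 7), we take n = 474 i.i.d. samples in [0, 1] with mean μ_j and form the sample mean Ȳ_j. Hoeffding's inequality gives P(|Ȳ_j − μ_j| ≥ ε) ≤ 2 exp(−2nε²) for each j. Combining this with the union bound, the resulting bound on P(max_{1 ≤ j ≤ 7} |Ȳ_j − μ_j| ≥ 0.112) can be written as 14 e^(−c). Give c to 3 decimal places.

Union bound over the 7 events: P(max_{1 ≤ j ≤ 7} |Ȳ_j − μ_j| ≥ 0.112) ≤ 7·2·exp(−2nε²) = 14 exp(−2·474·0.112²).
So c = 2·474·0.112² = 11.8917.

11.892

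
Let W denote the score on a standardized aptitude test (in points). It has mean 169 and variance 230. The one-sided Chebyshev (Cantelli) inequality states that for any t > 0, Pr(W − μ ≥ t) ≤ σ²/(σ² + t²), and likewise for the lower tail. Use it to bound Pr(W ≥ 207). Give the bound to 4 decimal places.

Here σ² = 230 and t = 38, so σ² + t² = 1674.
Cantelli's bound: 230/1674 = 0.1374.

0.1374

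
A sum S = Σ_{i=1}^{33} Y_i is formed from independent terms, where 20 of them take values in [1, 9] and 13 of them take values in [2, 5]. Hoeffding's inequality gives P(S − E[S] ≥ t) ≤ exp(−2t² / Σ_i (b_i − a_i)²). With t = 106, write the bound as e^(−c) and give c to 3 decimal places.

16.086

Σ(b_i − a_i)² = 20·8² + 13·3² = 1397.
c = 2t² / 1397 = 2·106² / 1397 = 16.0859.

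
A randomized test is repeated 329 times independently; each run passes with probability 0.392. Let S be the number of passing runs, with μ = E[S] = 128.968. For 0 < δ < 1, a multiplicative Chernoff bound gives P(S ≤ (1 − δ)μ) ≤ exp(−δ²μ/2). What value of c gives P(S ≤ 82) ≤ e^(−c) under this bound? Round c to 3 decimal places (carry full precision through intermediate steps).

8.552

Write 82 = (1 − δ)μ, so δ = 1 − 82/128.968 = 0.3641834…
Then the exponent is δ²μ/2 = (μ − 82)²/(2μ) = 8.552482.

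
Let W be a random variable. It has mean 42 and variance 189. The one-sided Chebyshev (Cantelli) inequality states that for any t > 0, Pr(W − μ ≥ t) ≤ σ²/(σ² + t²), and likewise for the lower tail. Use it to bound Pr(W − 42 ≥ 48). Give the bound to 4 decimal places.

Here σ² = 189 and t = 48, so σ² + t² = 2493.
Cantelli's bound: 189/2493 = 0.0758.

0.0758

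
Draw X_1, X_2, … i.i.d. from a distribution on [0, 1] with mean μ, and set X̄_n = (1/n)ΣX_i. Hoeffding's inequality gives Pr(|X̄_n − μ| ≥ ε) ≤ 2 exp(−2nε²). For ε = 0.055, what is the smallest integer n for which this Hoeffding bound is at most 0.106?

Require 2·exp(−2nε²) ≤ 0.106, i.e. 2nε² ≥ ln(2/0.106) = 2.937463.
So n ≥ 2.937463 / (2·0.055²) = 485.531.
The smallest integer n is 486.

486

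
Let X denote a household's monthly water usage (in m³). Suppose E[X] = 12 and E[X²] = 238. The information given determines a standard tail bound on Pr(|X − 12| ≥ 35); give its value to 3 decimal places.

The first two moments determine the variance, so Chebyshev's inequality is the sharpest standard bound available.
Var(X) = E[X²] − (E[X])² = 238 − 144 = 94.
Chebyshev's inequality: Pr(|X − μ| ≥ t) ≤ Var(X)/t² = 94/1225 = 0.0767.

0.077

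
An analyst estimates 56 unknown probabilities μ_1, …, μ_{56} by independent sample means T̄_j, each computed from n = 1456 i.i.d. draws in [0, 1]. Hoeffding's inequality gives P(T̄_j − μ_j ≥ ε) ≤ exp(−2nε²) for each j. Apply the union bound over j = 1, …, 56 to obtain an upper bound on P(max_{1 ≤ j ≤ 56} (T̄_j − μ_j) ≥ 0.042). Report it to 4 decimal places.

Per-experiment Hoeffding bound: exp(−2·1456·0.042²) = exp(−5.13677) = 0.0058767.
Union bound over 56 events: 56·0.0058767 = 0.32909.

0.3291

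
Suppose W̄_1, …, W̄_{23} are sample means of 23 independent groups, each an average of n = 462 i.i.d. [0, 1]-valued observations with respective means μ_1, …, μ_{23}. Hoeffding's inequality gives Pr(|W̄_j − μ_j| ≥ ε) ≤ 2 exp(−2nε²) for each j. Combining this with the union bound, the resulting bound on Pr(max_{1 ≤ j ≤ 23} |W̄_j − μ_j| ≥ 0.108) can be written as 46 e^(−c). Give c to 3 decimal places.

Union bound over the 23 events: Pr(max_{1 ≤ j ≤ 23} |W̄_j − μ_j| ≥ 0.108) ≤ 23·2·exp(−2nε²) = 46 exp(−2·462·0.108²).
So c = 2·462·0.108² = 10.7775.

10.778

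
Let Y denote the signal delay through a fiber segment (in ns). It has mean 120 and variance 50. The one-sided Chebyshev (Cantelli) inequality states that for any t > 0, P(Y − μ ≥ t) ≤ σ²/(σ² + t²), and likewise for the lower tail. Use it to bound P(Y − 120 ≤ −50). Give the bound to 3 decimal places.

0.020

Here σ² = 50 and t = 50, so σ² + t² = 2550.
Cantelli's bound: 50/2550 = 0.0196.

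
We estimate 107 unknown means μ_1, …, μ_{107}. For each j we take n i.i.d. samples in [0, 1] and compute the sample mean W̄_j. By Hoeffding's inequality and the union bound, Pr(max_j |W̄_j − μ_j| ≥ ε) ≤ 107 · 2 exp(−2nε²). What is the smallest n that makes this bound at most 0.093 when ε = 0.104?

358

Need 2·107·exp(−2nε²) ≤ 0.093, i.e. exp(−2nε²) ≤ 0.093/214.
So 2nε² ≥ ln(214/0.093) = 7.741132.
Hence n ≥ 7.741132/(2·0.104²) = 357.856.
The smallest integer n is 358.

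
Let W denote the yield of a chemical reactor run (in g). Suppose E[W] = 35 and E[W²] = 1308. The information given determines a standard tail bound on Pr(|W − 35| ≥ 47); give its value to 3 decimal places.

0.038

The first two moments determine the variance, so Chebyshev's inequality is the sharpest standard bound available.
Var(W) = E[W²] − (E[W])² = 1308 − 1225 = 83.
Chebyshev's inequality: Pr(|W − μ| ≥ t) ≤ Var(W)/t² = 83/2209 = 0.0376.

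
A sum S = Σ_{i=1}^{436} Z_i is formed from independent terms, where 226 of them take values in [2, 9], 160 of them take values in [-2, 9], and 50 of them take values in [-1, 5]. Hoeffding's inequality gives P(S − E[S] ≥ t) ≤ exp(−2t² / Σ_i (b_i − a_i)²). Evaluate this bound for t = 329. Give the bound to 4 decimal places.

0.0012

Σ(b_i − a_i)² = 226·7² + 160·11² + 50·6² = 32234.
Exponent = 2·329² / 32234 = 6.71595.
Bound = exp(−6.71595) = 0.00121.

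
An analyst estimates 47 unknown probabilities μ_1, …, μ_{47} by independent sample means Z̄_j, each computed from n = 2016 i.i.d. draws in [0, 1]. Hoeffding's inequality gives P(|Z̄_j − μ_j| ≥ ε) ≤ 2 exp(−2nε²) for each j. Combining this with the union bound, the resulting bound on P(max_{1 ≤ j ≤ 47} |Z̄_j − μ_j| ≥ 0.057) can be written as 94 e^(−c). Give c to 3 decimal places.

Union bound over the 47 events: P(max_{1 ≤ j ≤ 47} |Z̄_j − μ_j| ≥ 0.057) ≤ 47·2·exp(−2nε²) = 94 exp(−2·2016·0.057²).
So c = 2·2016·0.057² = 13.1000.

13.100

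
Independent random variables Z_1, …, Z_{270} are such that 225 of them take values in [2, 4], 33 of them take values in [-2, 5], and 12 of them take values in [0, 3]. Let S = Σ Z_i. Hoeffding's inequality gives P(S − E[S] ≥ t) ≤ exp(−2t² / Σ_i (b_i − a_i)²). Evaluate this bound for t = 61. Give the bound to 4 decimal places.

0.0587

Σ(b_i − a_i)² = 225·2² + 33·7² + 12·3² = 2625.
Exponent = 2·61² / 2625 = 2.83505.
Bound = exp(−2.83505) = 0.05872.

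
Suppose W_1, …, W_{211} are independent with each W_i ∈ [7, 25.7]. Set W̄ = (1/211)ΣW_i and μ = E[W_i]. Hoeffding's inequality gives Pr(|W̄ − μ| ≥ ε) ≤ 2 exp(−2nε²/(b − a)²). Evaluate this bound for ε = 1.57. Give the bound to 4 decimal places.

0.1021

Exponent: 2nε²/(b − a)² = 2·211·1.57² / 18.7² = 2.97460.
Bound = 2·exp(−2.97460) = 0.10214.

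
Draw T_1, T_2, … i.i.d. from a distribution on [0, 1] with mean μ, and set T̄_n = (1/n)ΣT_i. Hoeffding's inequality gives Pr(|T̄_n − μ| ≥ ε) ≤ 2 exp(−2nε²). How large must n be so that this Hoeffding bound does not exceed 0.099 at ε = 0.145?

Require 2·exp(−2nε²) ≤ 0.099, i.e. 2nε² ≥ ln(2/0.099) = 3.005783.
So n ≥ 3.005783 / (2·0.145²) = 71.481.
The smallest integer n is 72.

72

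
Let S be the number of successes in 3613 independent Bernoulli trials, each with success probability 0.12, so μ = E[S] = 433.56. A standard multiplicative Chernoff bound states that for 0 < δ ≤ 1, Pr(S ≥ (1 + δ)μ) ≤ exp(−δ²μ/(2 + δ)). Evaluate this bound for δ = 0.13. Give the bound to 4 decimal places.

Exponent = δ²μ/(2 + δ) = 0.13²·433.56/2.13 = 3.4400.
Bound = exp(−3.4400) = 0.03207.

0.0321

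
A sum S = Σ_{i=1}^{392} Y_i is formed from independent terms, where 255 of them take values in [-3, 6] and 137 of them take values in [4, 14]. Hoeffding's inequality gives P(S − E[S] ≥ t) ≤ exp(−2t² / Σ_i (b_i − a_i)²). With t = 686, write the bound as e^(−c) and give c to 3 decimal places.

27.396

Σ(b_i − a_i)² = 255·9² + 137·10² = 34355.
c = 2t² / 34355 = 2·686² / 34355 = 27.3961.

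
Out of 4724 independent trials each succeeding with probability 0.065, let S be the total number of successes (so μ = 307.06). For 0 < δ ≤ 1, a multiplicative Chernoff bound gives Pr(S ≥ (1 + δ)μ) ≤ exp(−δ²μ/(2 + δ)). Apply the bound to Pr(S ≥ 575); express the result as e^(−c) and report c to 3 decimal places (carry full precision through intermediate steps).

81.391

Write 575 = (1 + δ)μ, so δ = 575/307.06 − 1 = 0.8725982…
Then the exponent is δ²μ/(2 + δ) = (575 − μ)² / (μ·(2 + δ)) = 81.391111.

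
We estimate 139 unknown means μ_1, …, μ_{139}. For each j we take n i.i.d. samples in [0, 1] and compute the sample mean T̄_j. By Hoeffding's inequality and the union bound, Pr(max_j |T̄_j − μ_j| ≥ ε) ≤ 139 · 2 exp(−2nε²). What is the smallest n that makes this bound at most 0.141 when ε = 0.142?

189

Need 2·139·exp(−2nε²) ≤ 0.141, i.e. exp(−2nε²) ≤ 0.141/278.
So 2nε² ≥ ln(278/0.141) = 7.586617.
Hence n ≥ 7.586617/(2·0.142²) = 188.123.
The smallest integer n is 189.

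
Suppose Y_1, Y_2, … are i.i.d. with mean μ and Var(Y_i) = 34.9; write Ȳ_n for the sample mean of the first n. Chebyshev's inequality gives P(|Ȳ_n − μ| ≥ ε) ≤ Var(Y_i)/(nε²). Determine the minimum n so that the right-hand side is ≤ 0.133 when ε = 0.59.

Require 34.9/(n·0.59²) ≤ 0.133, i.e. n ≥ 34.9/(0.133·0.59²) = 753.824.
The smallest integer n is 754.

754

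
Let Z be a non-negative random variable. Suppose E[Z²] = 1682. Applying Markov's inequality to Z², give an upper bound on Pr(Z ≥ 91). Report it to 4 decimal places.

Since Z ≥ 0, the event {Z ≥ 91} is the same as {Z² ≥ 8281}.
Markov's inequality applied to Z² gives Pr(Z² ≥ 8281) ≤ E[Z²]/8281 = 1682/8281 = 0.2031.

0.2031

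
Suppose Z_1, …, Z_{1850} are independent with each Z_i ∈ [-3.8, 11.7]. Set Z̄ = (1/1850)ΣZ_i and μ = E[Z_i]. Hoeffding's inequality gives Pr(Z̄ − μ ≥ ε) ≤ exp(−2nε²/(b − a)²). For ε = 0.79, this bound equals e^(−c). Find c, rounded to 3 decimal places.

c = 2nε²/(b − a)² = 2·1850·0.79² / 15.5² = 9.6115.

9.612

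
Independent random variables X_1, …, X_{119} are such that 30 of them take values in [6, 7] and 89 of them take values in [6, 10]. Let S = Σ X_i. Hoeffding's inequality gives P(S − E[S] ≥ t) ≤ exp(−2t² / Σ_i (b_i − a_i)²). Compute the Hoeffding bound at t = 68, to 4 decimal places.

0.0017

Σ(b_i − a_i)² = 30·1² + 89·4² = 1454.
Exponent = 2·68² / 1454 = 6.36039.
Bound = exp(−6.36039) = 0.00173.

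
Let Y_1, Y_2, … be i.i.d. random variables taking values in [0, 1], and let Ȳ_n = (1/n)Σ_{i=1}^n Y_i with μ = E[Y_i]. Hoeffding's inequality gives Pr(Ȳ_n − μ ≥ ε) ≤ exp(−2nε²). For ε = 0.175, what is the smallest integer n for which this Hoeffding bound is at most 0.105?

Require exp(−2nε²) ≤ 0.105, i.e. 2nε² ≥ ln(1/0.105) = 2.253795.
So n ≥ 2.253795 / (2·0.175²) = 36.797.
The smallest integer n is 37.

37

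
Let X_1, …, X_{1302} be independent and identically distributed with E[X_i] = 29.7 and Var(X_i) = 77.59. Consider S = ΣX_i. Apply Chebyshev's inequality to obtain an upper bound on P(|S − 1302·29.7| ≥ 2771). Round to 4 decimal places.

0.0132

Var(S) = n·Var(X_i) = 1302·77.59 = 101022.18.
Chebyshev: P(|S − 1302·29.7| ≥ 2771) ≤ Var(S)/2771² = 101022.18/7678441 = 0.0132.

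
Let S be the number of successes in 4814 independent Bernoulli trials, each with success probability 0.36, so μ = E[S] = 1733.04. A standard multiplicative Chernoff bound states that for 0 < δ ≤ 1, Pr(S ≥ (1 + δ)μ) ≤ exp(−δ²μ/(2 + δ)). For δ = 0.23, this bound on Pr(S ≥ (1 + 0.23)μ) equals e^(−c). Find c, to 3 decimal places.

c = δ²μ/(2 + δ) = 0.23²·1733.04/(2 + 0.23) = 41.1111.

41.111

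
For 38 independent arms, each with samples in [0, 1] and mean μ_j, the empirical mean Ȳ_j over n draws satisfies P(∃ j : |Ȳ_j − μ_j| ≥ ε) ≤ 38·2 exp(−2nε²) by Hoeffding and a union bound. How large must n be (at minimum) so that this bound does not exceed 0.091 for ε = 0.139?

175

Need 2·38·exp(−2nε²) ≤ 0.091, i.e. exp(−2nε²) ≤ 0.091/76.
So 2nε² ≥ ln(76/0.091) = 6.727629.
Hence n ≥ 6.727629/(2·0.139²) = 174.101.
The smallest integer n is 175.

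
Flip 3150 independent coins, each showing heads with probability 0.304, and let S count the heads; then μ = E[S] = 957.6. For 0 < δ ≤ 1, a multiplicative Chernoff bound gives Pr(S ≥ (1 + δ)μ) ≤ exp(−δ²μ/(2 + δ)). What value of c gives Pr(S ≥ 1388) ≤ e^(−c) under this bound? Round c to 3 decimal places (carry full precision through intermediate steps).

78.975

Write 1388 = (1 + δ)μ, so δ = 1388/957.6 − 1 = 0.449457…
Then the exponent is δ²μ/(2 + δ) = (1388 − μ)² / (μ·(2 + δ)) = 78.975171.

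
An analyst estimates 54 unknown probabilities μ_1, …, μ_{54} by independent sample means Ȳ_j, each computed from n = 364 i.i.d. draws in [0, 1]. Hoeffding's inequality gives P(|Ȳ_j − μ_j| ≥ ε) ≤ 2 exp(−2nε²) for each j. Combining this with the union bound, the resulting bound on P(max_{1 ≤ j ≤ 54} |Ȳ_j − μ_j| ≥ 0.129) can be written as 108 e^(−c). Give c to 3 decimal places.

Union bound over the 54 events: P(max_{1 ≤ j ≤ 54} |Ȳ_j − μ_j| ≥ 0.129) ≤ 54·2·exp(−2nε²) = 108 exp(−2·364·0.129²).
So c = 2·364·0.129² = 12.1146.

12.115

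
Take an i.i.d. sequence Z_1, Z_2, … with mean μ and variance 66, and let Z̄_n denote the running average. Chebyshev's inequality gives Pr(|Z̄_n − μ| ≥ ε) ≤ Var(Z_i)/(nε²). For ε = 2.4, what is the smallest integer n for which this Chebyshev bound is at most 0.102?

113

Require 66/(n·2.4²) ≤ 0.102, i.e. n ≥ 66/(0.102·2.4²) = 112.337.
The smallest integer n is 113.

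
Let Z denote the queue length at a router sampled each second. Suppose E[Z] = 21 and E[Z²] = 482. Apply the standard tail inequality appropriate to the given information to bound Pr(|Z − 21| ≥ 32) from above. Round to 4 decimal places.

0.0400

The first two moments determine the variance, so Chebyshev's inequality is the sharpest standard bound available.
Var(Z) = E[Z²] − (E[Z])² = 482 − 441 = 41.
Chebyshev's inequality: Pr(|Z − μ| ≥ t) ≤ Var(Z)/t² = 41/1024 = 0.0400.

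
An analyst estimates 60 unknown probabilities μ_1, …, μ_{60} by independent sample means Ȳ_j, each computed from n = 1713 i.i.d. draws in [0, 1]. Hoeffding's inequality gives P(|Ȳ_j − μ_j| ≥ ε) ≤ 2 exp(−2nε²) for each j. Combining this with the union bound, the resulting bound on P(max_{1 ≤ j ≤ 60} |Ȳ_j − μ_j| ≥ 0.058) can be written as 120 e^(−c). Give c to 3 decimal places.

Union bound over the 60 events: P(max_{1 ≤ j ≤ 60} |Ȳ_j − μ_j| ≥ 0.058) ≤ 60·2·exp(−2nε²) = 120 exp(−2·1713·0.058²).
So c = 2·1713·0.058² = 11.5251.

11.525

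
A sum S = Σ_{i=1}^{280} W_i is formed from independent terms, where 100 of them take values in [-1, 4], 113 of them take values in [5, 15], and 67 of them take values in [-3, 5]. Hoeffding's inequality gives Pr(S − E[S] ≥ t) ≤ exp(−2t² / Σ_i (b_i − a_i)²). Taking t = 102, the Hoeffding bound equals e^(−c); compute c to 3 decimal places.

1.150

Σ(b_i − a_i)² = 100·5² + 113·10² + 67·8² = 18088.
c = 2t² / 18088 = 2·102² / 18088 = 1.1504.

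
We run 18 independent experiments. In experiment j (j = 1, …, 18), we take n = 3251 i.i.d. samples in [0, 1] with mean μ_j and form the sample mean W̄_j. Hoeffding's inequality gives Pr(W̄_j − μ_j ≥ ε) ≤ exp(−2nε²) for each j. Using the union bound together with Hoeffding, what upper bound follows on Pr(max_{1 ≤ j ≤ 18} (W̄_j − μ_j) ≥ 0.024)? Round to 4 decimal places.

Per-experiment Hoeffding bound: exp(−2·3251·0.024²) = exp(−3.74515) = 0.023632.
Union bound over 18 events: 18·0.023632 = 0.42538.

0.4254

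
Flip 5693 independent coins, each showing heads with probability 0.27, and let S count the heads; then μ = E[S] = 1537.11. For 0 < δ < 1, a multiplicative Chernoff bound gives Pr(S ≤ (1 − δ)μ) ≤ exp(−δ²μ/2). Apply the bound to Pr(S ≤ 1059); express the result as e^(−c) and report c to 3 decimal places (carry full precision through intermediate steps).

74.357

Write 1059 = (1 − δ)μ, so δ = 1 − 1059/1537.11 = 0.3110448…
Then the exponent is δ²μ/2 = (μ − 1059)²/(2μ) = 74.356803.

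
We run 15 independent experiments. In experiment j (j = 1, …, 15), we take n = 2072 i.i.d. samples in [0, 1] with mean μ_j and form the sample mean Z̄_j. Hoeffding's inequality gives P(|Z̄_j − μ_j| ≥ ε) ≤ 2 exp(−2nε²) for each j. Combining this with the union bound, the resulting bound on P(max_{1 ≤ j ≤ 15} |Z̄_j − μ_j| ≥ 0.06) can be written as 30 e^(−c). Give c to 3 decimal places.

Union bound over the 15 events: P(max_{1 ≤ j ≤ 15} |Z̄_j − μ_j| ≥ 0.06) ≤ 15·2·exp(−2nε²) = 30 exp(−2·2072·0.06²).
So c = 2·2072·0.06² = 14.9184.

14.918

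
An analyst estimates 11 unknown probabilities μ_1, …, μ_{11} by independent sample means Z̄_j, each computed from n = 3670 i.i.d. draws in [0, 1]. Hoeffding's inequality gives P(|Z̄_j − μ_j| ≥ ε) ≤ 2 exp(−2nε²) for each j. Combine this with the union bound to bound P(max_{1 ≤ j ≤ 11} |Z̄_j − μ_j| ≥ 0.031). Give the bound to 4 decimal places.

0.0190

Per-experiment Hoeffding bound: 2·exp(−2·3670·0.031²) = 2·exp(−7.05374) = 0.0017283.
Union bound over 11 events: 11·0.0017283 = 0.01901.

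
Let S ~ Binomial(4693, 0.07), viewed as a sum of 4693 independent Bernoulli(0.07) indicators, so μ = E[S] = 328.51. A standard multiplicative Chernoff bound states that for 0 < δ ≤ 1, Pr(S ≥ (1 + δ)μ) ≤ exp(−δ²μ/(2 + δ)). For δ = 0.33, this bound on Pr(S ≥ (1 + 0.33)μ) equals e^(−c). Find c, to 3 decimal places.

c = δ²μ/(2 + δ) = 0.33²·328.51/(2 + 0.33) = 15.3540.

15.354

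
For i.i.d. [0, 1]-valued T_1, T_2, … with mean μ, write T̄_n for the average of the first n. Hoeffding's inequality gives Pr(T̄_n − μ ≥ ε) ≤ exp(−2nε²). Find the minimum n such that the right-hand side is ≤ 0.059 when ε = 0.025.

Require exp(−2nε²) ≤ 0.059, i.e. 2nε² ≥ ln(1/0.059) = 2.830218.
So n ≥ 2.830218 / (2·0.025²) = 2264.174.
The smallest integer n is 2265.

2265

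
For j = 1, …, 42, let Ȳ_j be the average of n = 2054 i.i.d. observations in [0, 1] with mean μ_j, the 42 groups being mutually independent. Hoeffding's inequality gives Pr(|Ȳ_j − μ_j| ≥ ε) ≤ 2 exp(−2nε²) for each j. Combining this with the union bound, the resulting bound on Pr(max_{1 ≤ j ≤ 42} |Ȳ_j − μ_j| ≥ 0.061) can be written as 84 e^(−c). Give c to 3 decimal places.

15.286

Union bound over the 42 events: Pr(max_{1 ≤ j ≤ 42} |Ȳ_j − μ_j| ≥ 0.061) ≤ 42·2·exp(−2nε²) = 84 exp(−2·2054·0.061²).
So c = 2·2054·0.061² = 15.2859.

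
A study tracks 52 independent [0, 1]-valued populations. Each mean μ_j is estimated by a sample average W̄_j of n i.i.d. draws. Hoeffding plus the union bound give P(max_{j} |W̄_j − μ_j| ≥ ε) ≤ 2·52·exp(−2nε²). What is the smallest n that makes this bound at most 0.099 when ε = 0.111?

Need 2·52·exp(−2nε²) ≤ 0.099, i.e. exp(−2nε²) ≤ 0.099/104.
So 2nε² ≥ ln(104/0.099) = 6.957026.
Hence n ≥ 6.957026/(2·0.111²) = 282.324.
The smallest integer n is 283.

283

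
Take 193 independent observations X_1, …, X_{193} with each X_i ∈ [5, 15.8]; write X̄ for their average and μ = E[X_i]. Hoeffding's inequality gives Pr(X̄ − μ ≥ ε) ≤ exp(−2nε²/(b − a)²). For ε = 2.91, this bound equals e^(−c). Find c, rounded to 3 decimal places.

28.024

c = 2nε²/(b − a)² = 2·193·2.91² / 10.8² = 28.0237.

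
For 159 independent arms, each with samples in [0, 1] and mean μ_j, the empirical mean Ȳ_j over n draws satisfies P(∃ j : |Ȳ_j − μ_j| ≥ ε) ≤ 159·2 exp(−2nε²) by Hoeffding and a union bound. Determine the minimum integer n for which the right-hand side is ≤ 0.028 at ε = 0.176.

Need 2·159·exp(−2nε²) ≤ 0.028, i.e. exp(−2nε²) ≤ 0.028/318.
So 2nε² ≥ ln(318/0.028) = 9.337602.
Hence n ≥ 9.337602/(2·0.176²) = 150.723.
The smallest integer n is 151.

151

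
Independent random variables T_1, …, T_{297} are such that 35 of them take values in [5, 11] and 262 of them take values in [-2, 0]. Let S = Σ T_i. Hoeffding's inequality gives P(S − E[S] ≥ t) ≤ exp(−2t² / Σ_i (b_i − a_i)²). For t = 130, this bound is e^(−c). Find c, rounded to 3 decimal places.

Σ(b_i − a_i)² = 35·6² + 262·2² = 2308.
c = 2t² / 2308 = 2·130² / 2308 = 14.6447.

14.645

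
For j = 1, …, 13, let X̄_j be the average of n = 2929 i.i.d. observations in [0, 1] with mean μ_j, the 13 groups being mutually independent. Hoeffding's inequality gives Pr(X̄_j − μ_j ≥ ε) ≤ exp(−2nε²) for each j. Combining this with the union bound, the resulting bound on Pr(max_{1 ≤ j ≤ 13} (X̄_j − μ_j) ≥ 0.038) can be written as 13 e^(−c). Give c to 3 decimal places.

Union bound over the 13 events: Pr(max_{1 ≤ j ≤ 13} (X̄_j − μ_j) ≥ 0.038) ≤ 13·exp(−2nε²) = 13 exp(−2·2929·0.038²).
So c = 2·2929·0.038² = 8.4590.

8.459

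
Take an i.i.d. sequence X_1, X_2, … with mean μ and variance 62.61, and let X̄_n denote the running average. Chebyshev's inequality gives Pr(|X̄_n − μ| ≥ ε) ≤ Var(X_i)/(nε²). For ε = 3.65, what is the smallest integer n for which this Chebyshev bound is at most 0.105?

Require 62.61/(n·3.65²) ≤ 0.105, i.e. n ≥ 62.61/(0.105·3.65²) = 44.758.
The smallest integer n is 45.

45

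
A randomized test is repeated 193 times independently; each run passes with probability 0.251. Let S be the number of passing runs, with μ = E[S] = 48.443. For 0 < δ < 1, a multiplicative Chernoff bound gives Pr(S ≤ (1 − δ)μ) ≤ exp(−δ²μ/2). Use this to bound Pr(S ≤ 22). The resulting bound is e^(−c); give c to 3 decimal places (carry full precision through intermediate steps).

7.217

Write 22 = (1 − δ)μ, so δ = 1 − 22/48.443 = 0.545858…
Then the exponent is δ²μ/2 = (μ − 22)²/(2μ) = 7.217062.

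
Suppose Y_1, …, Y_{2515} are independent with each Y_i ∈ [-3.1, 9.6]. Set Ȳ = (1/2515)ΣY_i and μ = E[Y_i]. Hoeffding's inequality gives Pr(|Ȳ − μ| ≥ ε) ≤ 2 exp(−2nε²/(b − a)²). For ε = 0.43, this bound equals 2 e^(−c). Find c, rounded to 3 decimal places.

5.766

c = 2nε²/(b − a)² = 2·2515·0.43² / 12.7² = 5.7663.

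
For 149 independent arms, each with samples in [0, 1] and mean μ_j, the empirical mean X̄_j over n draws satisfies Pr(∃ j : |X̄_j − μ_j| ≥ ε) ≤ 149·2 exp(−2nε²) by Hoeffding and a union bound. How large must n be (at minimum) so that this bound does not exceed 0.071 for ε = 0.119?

Need 2·149·exp(−2nε²) ≤ 0.071, i.e. exp(−2nε²) ≤ 0.071/298.
So 2nε² ≥ ln(298/0.071) = 8.342169.
Hence n ≥ 8.342169/(2·0.119²) = 294.547.
The smallest integer n is 295.

295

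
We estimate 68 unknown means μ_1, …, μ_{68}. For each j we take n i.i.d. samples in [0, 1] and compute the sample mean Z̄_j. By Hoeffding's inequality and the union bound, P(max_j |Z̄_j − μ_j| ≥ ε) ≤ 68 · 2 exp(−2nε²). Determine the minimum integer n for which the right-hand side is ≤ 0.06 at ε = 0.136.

Need 2·68·exp(−2nε²) ≤ 0.06, i.e. exp(−2nε²) ≤ 0.06/136.
So 2nε² ≥ ln(136/0.06) = 7.726066.
Hence n ≥ 7.726066/(2·0.136²) = 208.858.
The smallest integer n is 209.

209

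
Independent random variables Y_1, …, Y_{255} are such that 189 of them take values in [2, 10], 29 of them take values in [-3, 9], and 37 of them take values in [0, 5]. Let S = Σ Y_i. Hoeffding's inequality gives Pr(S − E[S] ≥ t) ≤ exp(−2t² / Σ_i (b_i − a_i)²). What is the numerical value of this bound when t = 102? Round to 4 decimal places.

0.2982

Σ(b_i − a_i)² = 189·8² + 29·12² + 37·5² = 17197.
Exponent = 2·102² / 17197 = 1.20998.
Bound = exp(−1.20998) = 0.29820.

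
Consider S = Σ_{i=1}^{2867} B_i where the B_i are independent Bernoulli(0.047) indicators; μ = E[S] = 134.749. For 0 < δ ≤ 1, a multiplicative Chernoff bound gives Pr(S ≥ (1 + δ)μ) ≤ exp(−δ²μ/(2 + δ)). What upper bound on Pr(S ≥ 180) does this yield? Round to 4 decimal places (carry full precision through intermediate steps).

Write 180 = (1 + δ)μ, so δ = 180/134.749 − 1 = 0.335817…
Then the exponent is δ²μ/(2 + δ) = (180 − μ)² / (μ·(2 + δ)) = 6.505670.
Bound = exp(−6.505670) = 0.00149.

0.0015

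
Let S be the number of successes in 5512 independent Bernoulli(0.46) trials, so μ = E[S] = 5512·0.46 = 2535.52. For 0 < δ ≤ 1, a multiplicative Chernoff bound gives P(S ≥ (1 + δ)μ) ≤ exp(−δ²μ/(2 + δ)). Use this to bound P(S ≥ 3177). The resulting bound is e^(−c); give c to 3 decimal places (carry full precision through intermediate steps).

Write 3177 = (1 + δ)μ, so δ = 3177/2535.52 − 1 = 0.2529974…
Then the exponent is δ²μ/(2 + δ) = (3177 − μ)² / (μ·(2 + δ)) = 72.034162.

72.034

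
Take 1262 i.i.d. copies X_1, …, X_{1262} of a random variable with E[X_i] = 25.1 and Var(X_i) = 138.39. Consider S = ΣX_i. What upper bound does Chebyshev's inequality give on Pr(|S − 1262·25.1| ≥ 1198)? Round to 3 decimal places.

Var(S) = n·Var(X_i) = 1262·138.39 = 174648.18.
Chebyshev: Pr(|S − 1262·25.1| ≥ 1198) ≤ Var(S)/1198² = 174648.18/1435204 = 0.1217.

0.122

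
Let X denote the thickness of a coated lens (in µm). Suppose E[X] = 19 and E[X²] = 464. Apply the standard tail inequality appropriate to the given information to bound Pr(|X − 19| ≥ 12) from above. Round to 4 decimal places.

0.7153

The first two moments determine the variance, so Chebyshev's inequality is the sharpest standard bound available.
Var(X) = E[X²] − (E[X])² = 464 − 361 = 103.
Chebyshev's inequality: Pr(|X − μ| ≥ t) ≤ Var(X)/t² = 103/144 = 0.7153.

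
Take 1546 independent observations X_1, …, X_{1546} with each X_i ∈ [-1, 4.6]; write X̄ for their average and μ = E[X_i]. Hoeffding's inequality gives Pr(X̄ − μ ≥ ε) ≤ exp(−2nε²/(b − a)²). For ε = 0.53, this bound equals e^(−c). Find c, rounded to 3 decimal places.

27.696

c = 2nε²/(b − a)² = 2·1546·0.53² / 5.6² = 27.6959.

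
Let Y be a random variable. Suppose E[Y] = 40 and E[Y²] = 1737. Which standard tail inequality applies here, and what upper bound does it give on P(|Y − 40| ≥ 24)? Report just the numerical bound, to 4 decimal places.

0.2378

The first two moments determine the variance, so Chebyshev's inequality is the sharpest standard bound available.
Var(Y) = E[Y²] − (E[Y])² = 1737 − 1600 = 137.
Chebyshev's inequality: P(|Y − μ| ≥ t) ≤ Var(Y)/t² = 137/576 = 0.2378.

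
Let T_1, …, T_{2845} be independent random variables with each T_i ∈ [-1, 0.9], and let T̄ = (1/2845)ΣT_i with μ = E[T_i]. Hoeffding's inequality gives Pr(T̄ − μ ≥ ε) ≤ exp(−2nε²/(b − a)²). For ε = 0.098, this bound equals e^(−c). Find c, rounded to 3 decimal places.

15.138

c = 2nε²/(b − a)² = 2·2845·0.098² / 1.9² = 15.1376.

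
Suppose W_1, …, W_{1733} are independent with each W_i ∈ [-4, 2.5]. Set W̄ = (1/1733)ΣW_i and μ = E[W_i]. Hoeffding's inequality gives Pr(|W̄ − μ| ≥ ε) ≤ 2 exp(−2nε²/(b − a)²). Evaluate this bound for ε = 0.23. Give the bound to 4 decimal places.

0.0261

Exponent: 2nε²/(b − a)² = 2·1733·0.23² / 6.5² = 4.33968.
Bound = 2·exp(−4.33968) = 0.02608.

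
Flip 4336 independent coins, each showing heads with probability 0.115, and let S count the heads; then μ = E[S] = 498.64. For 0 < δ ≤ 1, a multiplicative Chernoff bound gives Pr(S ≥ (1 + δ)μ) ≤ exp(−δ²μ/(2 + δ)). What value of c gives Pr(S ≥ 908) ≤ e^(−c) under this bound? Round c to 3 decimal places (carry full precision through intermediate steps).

Write 908 = (1 + δ)μ, so δ = 908/498.64 − 1 = 0.820953…
Then the exponent is δ²μ/(2 + δ) = (908 − μ)² / (μ·(2 + δ)) = 119.131839.

119.132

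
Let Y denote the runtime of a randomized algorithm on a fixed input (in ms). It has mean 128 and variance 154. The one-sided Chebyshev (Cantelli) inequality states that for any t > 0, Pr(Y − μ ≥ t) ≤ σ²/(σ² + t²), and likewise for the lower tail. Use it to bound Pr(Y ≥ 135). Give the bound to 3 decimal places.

0.759

Here σ² = 154 and t = 7, so σ² + t² = 203.
Cantelli's bound: 154/203 = 0.7586.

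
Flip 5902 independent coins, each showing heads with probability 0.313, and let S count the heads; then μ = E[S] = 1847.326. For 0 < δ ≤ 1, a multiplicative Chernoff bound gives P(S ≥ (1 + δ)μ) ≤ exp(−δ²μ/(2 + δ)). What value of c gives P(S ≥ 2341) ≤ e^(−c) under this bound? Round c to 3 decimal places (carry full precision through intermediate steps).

58.189

Write 2341 = (1 + δ)μ, so δ = 2341/1847.326 − 1 = 0.2672371…
Then the exponent is δ²μ/(2 + δ) = (2341 − μ)² / (μ·(2 + δ)) = 58.188885.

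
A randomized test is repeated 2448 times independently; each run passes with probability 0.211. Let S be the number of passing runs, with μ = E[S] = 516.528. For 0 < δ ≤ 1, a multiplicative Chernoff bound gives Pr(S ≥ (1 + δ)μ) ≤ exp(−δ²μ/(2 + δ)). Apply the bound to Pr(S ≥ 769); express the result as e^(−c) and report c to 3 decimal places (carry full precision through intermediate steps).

49.584

Write 769 = (1 + δ)μ, so δ = 769/516.528 − 1 = 0.4887867…
Then the exponent is δ²μ/(2 + δ) = (769 − μ)² / (μ·(2 + δ)) = 49.584382.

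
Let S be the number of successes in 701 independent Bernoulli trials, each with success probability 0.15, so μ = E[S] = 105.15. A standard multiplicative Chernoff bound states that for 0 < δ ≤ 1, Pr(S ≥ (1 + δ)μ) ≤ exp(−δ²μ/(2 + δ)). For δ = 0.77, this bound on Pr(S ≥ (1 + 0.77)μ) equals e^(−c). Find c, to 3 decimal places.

22.507

c = δ²μ/(2 + δ) = 0.77²·105.15/(2 + 0.77) = 22.5067.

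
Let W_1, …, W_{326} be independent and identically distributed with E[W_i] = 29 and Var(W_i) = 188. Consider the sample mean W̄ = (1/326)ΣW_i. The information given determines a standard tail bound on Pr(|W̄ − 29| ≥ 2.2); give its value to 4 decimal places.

With mean and variance of each term known, Chebyshev's inequality bounds the deviation of the sum (or sample mean).
Var(W̄) = Var(W_i)/n = 188/326 = 0.57669.
Chebyshev: Pr(|W̄ − 29| ≥ 2.2) ≤ Var(W̄)/(2.2)² = 188/(326·2.2²) = 0.1192.

0.1192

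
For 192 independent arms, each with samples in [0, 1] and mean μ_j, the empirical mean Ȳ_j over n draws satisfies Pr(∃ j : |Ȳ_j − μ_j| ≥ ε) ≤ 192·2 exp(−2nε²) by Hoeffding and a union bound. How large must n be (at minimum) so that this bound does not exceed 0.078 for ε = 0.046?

Need 2·192·exp(−2nε²) ≤ 0.078, i.e. exp(−2nε²) ≤ 0.078/384.
So 2nε² ≥ ln(384/0.078) = 8.501689.
Hence n ≥ 8.501689/(2·0.046²) = 2008.906.
The smallest integer n is 2009.

2009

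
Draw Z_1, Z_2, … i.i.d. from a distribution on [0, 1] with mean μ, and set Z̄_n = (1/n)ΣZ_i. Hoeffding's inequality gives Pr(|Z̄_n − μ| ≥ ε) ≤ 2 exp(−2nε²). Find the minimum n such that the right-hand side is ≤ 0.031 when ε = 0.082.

Require 2·exp(−2nε²) ≤ 0.031, i.e. 2nε² ≥ ln(2/0.031) = 4.166915.
So n ≥ 4.166915 / (2·0.082²) = 309.854.
The smallest integer n is 310.

310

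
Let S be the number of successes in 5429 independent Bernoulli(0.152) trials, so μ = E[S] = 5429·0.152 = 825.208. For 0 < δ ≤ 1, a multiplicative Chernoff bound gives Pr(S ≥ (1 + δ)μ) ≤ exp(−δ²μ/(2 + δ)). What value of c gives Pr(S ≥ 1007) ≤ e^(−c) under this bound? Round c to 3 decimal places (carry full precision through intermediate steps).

18.037

Write 1007 = (1 + δ)μ, so δ = 1007/825.208 − 1 = 0.2202984…
Then the exponent is δ²μ/(2 + δ) = (1007 − μ)² / (μ·(2 + δ)) = 18.037434.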